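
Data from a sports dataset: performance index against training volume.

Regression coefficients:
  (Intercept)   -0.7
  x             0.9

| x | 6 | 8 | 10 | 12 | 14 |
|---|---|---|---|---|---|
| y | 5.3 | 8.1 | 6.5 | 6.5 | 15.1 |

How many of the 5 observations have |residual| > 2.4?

2

x=6: ŷ = -0.7 + 0.9·6 = 4.7; e = 5.3 − 4.7 = 0.6
x=8: ŷ = -0.7 + 0.9·8 = 6.5; e = 8.1 − 6.5 = 1.6
x=10: ŷ = -0.7 + 0.9·10 = 8.3; e = 6.5 − 8.3 = -1.8
x=12: ŷ = -0.7 + 0.9·12 = 10.1; e = 6.5 − 10.1 = -3.6
x=14: ŷ = -0.7 + 0.9·14 = 11.9; e = 15.1 − 11.9 = 3.2
|e| > 2.4: x=12 (|e|=3.6), x=14 (|e|=3.2) → 2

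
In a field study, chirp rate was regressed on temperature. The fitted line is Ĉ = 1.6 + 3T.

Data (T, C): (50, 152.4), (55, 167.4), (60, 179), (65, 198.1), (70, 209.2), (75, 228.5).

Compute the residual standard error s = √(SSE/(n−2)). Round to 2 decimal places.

s = 2.22

T=50: Ĉ = 1.6 + 3·50 = 151.6; e = 152.4 − 151.6 = 0.8
T=55: Ĉ = 1.6 + 3·55 = 166.6; e = 167.4 − 166.6 = 0.8
T=60: Ĉ = 1.6 + 3·60 = 181.6; e = 179 − 181.6 = -2.6
T=65: Ĉ = 1.6 + 3·65 = 196.6; e = 198.1 − 196.6 = 1.5
T=70: Ĉ = 1.6 + 3·70 = 211.6; e = 209.2 − 211.6 = -2.4
T=75: Ĉ = 1.6 + 3·75 = 226.6; e = 228.5 − 226.6 = 1.9
SSE = 0.64 + 0.64 + 6.76 + 2.25 + 5.76 + 3.61 = 19.66
s = √(19.66/4) = √4.915 ≈ 2.22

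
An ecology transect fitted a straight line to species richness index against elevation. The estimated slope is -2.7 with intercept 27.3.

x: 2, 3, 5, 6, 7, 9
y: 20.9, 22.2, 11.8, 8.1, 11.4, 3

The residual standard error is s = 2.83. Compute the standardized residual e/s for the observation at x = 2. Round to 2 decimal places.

ŷ = 27.3 − 2.7·2 = 21.9
e = 20.9 − 21.9 = -1
e/s = -1 / 2.83 = -0.35

-0.35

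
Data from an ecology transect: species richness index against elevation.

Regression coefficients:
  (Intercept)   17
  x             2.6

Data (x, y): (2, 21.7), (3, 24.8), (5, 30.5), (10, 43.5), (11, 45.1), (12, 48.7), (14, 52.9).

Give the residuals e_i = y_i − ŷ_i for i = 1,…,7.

x=2: ŷ = 17 + 2.6·2 = 22.2; e = 21.7 − 22.2 = -0.5
x=3: ŷ = 17 + 2.6·3 = 24.8; e = 24.8 − 24.8 = 0
x=5: ŷ = 17 + 2.6·5 = 30; e = 30.5 − 30 = 0.5
x=10: ŷ = 17 + 2.6·10 = 43; e = 43.5 − 43 = 0.5
x=11: ŷ = 17 + 2.6·11 = 45.6; e = 45.1 − 45.6 = -0.5
x=12: ŷ = 17 + 2.6·12 = 48.2; e = 48.7 − 48.2 = 0.5
x=14: ŷ = 17 + 2.6·14 = 53.4; e = 52.9 − 53.4 = -0.5

-0.5, 0, 0.5, 0.5, -0.5, 0.5, -0.5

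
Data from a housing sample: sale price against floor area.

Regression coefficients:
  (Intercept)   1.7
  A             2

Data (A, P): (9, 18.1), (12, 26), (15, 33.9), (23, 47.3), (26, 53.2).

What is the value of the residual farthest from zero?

A=9: ŷ = 1.7 + 2·9 = 19.7; r = 18.1 − 19.7 = -1.6
A=12: ŷ = 1.7 + 2·12 = 25.7; r = 26 − 25.7 = 0.3
A=15: ŷ = 1.7 + 2·15 = 31.7; r = 33.9 − 31.7 = 2.2
A=23: ŷ = 1.7 + 2·23 = 47.7; r = 47.3 − 47.7 = -0.4
A=26: ŷ = 1.7 + 2·26 = 53.7; r = 53.2 − 53.7 = -0.5
Largest |r| is 2.2 at A = 15, residual 2.2.

r = 2.2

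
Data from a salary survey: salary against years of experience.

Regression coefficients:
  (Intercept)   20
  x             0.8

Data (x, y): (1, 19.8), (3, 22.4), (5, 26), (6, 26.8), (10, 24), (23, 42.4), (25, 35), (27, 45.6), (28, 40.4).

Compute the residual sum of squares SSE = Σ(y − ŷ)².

SSE = 86

x=1: ŷ = 20 + 0.8·1 = 20.8; e = 19.8 − 20.8 = -1
x=3: ŷ = 20 + 0.8·3 = 22.4; e = 22.4 − 22.4 = 0
x=5: ŷ = 20 + 0.8·5 = 24; e = 26 − 24 = 2
x=6: ŷ = 20 + 0.8·6 = 24.8; e = 26.8 − 24.8 = 2
x=10: ŷ = 20 + 0.8·10 = 28; e = 24 − 28 = -4
x=23: ŷ = 20 + 0.8·23 = 38.4; e = 42.4 − 38.4 = 4
x=25: ŷ = 20 + 0.8·25 = 40; e = 35 − 40 = -5
x=27: ŷ = 20 + 0.8·27 = 41.6; e = 45.6 − 41.6 = 4
x=28: ŷ = 20 + 0.8·28 = 42.4; e = 40.4 − 42.4 = -2
SSE = 1 + 0 + 4 + 4 + 16 + 16 + 25 + 16 + 4 = 86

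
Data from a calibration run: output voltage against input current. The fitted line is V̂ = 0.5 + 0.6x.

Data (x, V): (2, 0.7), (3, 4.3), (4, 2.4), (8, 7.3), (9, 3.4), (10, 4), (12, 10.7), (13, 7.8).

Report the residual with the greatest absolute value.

x=2: V̂ = 0.5 + 0.6·2 = 1.7; r = 0.7 − 1.7 = -1
x=3: V̂ = 0.5 + 0.6·3 = 2.3; r = 4.3 − 2.3 = 2
x=4: V̂ = 0.5 + 0.6·4 = 2.9; r = 2.4 − 2.9 = -0.5
x=8: V̂ = 0.5 + 0.6·8 = 5.3; r = 7.3 − 5.3 = 2
x=9: V̂ = 0.5 + 0.6·9 = 5.9; r = 3.4 − 5.9 = -2.5
x=10: V̂ = 0.5 + 0.6·10 = 6.5; r = 4 − 6.5 = -2.5
x=12: V̂ = 0.5 + 0.6·12 = 7.7; r = 10.7 − 7.7 = 3
x=13: V̂ = 0.5 + 0.6·13 = 8.3; r = 7.8 − 8.3 = -0.5
Largest |r| is 3 at x = 12, residual 3.

r = 3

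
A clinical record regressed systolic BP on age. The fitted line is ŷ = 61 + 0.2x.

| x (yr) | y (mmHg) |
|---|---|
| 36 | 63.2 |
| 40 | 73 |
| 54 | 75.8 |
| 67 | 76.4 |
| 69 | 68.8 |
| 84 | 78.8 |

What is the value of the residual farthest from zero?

r = -6

x=36: ŷ = 61 + 0.2·36 = 68.2; r = 63.2 − 68.2 = -5
x=40: ŷ = 61 + 0.2·40 = 69; r = 73 − 69 = 4
x=54: ŷ = 61 + 0.2·54 = 71.8; r = 75.8 − 71.8 = 4
x=67: ŷ = 61 + 0.2·67 = 74.4; r = 76.4 − 74.4 = 2
x=69: ŷ = 61 + 0.2·69 = 74.8; r = 68.8 − 74.8 = -6
x=84: ŷ = 61 + 0.2·84 = 77.8; r = 78.8 − 77.8 = 1
Largest |r| is 6 at x = 69, residual -6.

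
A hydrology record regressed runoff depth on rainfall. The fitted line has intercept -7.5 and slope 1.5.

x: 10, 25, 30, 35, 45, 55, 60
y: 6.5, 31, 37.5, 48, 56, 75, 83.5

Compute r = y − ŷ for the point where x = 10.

r = -1

ŷ = -7.5 + 1.5·10 = 7.5
r = 6.5 − 7.5 = -1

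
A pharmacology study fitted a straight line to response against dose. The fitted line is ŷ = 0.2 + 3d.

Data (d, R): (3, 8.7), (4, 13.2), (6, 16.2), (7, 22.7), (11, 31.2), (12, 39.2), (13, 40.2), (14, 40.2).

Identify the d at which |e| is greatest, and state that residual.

d=3: ŷ = 0.2 + 3·3 = 9.2; e = 8.7 − 9.2 = -0.5
d=4: ŷ = 0.2 + 3·4 = 12.2; e = 13.2 − 12.2 = 1
d=6: ŷ = 0.2 + 3·6 = 18.2; e = 16.2 − 18.2 = -2
d=7: ŷ = 0.2 + 3·7 = 21.2; e = 22.7 − 21.2 = 1.5
d=11: ŷ = 0.2 + 3·11 = 33.2; e = 31.2 − 33.2 = -2
d=12: ŷ = 0.2 + 3·12 = 36.2; e = 39.2 − 36.2 = 3
d=13: ŷ = 0.2 + 3·13 = 39.2; e = 40.2 − 39.2 = 1
d=14: ŷ = 0.2 + 3·14 = 42.2; e = 40.2 − 42.2 = -2
Largest |e| is 3 at d = 12, residual 3.

d = 12, e = 3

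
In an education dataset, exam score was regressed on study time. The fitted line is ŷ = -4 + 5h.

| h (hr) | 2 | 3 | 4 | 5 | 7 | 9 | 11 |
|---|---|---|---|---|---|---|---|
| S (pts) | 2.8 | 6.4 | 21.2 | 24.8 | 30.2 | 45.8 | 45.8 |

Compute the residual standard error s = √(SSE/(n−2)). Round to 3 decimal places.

h=2: ŷ = -4 + 5·2 = 6; r = 2.8 − 6 = -3.2
h=3: ŷ = -4 + 5·3 = 11; r = 6.4 − 11 = -4.6
h=4: ŷ = -4 + 5·4 = 16; r = 21.2 − 16 = 5.2
h=5: ŷ = -4 + 5·5 = 21; r = 24.8 − 21 = 3.8
h=7: ŷ = -4 + 5·7 = 31; r = 30.2 − 31 = -0.8
h=9: ŷ = -4 + 5·9 = 41; r = 45.8 − 41 = 4.8
h=11: ŷ = -4 + 5·11 = 51; r = 45.8 − 51 = -5.2
SSE = 10.24 + 21.16 + 27.04 + 14.44 + 0.64 + 23.04 + 27.04 = 123.6
s = √(123.6/5) = √24.72 ≈ 4.972

s = 4.972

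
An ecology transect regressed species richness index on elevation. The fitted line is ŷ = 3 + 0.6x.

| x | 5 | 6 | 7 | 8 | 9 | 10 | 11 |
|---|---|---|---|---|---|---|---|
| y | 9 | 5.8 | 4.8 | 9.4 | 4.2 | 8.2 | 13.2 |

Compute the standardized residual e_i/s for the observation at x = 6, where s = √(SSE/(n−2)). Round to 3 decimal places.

x=5: ŷ = 3 + 0.6·5 = 6; e = 9 − 6 = 3
x=6: ŷ = 3 + 0.6·6 = 6.6; e = 5.8 − 6.6 = -0.8
x=7: ŷ = 3 + 0.6·7 = 7.2; e = 4.8 − 7.2 = -2.4
x=8: ŷ = 3 + 0.6·8 = 7.8; e = 9.4 − 7.8 = 1.6
x=9: ŷ = 3 + 0.6·9 = 8.4; e = 4.2 − 8.4 = -4.2
x=10: ŷ = 3 + 0.6·10 = 9; e = 8.2 − 9 = -0.8
x=11: ŷ = 3 + 0.6·11 = 9.6; e = 13.2 − 9.6 = 3.6
SSE = 9 + 0.64 + 5.76 + 2.56 + 17.64 + 0.64 + 12.96 = 49.2
s = √(49.2/5) = 3.13688
e/s = -0.8 / 3.13688 = -0.255

-0.255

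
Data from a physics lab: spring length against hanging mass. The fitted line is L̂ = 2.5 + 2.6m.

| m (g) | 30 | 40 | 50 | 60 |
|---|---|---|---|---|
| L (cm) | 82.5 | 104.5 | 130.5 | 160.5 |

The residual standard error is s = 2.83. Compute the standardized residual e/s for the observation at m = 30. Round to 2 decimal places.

0.71

L̂ = 2.5 + 2.6·30 = 80.5
e = 82.5 − 80.5 = 2
e/s = 2 / 2.83 = 0.71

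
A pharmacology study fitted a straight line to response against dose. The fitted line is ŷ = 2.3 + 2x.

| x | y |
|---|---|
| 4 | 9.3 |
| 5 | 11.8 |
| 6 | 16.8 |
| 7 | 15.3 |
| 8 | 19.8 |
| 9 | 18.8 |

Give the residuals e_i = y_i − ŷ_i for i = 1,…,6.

-1, -0.5, 2.5, -1, 1.5, -1.5

x=4: ŷ = 2.3 + 2·4 = 10.3; e = 9.3 − 10.3 = -1
x=5: ŷ = 2.3 + 2·5 = 12.3; e = 11.8 − 12.3 = -0.5
x=6: ŷ = 2.3 + 2·6 = 14.3; e = 16.8 − 14.3 = 2.5
x=7: ŷ = 2.3 + 2·7 = 16.3; e = 15.3 − 16.3 = -1
x=8: ŷ = 2.3 + 2·8 = 18.3; e = 19.8 − 18.3 = 1.5
x=9: ŷ = 2.3 + 2·9 = 20.3; e = 18.8 − 20.3 = -1.5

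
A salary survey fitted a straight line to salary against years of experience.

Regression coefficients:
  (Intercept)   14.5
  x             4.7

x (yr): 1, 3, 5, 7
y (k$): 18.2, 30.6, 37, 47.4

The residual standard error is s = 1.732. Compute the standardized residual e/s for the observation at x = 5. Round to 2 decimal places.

ŷ = 14.5 + 4.7·5 = 38
e = 37 − 38 = -1
e/s = -1 / 1.732 = -0.58

-0.58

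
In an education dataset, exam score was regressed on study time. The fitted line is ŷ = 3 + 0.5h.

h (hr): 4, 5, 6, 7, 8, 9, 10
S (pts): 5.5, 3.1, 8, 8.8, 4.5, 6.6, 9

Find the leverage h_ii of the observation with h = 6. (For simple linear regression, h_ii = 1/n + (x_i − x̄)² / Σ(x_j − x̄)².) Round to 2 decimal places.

h = 0.18

h̄ = (4 + 5 + 6 + 7 + 8 + 9 + 10)/7 = 7
Σ(h − h̄)² = 9 + 4 + 1 + 0 + 1 + 4 + 9 = 28
h = 1/7 + (-1)²/28 = 0.142857 + 0.0357143 = 0.18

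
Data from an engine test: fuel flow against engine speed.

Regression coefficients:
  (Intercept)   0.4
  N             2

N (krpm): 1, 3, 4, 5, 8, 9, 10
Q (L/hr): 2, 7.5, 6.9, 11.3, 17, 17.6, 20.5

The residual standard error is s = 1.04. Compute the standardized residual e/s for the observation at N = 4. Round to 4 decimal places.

Q̂ = 0.4 + 2·4 = 8.4
e = 6.9 − 8.4 = -1.5
e/s = -1.5 / 1.04 = -1.4423

-1.4423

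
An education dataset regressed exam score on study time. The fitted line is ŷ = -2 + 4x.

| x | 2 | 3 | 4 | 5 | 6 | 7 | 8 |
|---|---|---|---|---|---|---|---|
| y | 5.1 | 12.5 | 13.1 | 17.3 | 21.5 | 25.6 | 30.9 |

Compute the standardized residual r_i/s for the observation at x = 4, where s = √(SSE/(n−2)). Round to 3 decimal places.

x=2: ŷ = -2 + 4·2 = 6; r = 5.1 − 6 = -0.9
x=3: ŷ = -2 + 4·3 = 10; r = 12.5 − 10 = 2.5
x=4: ŷ = -2 + 4·4 = 14; r = 13.1 − 14 = -0.9
x=5: ŷ = -2 + 4·5 = 18; r = 17.3 − 18 = -0.7
x=6: ŷ = -2 + 4·6 = 22; r = 21.5 − 22 = -0.5
x=7: ŷ = -2 + 4·7 = 26; r = 25.6 − 26 = -0.4
x=8: ŷ = -2 + 4·8 = 30; r = 30.9 − 30 = 0.9
SSE = 0.81 + 6.25 + 0.81 + 0.49 + 0.25 + 0.16 + 0.81 = 9.58
s = √(9.58/5) = 1.3842
r/s = -0.9 / 1.3842 = -0.650

-0.650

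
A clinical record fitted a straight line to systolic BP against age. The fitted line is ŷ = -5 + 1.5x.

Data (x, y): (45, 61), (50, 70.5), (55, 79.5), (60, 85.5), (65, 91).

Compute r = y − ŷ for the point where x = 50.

ŷ = -5 + 1.5·50 = 70
r = 70.5 − 70 = 0.5

r = 0.5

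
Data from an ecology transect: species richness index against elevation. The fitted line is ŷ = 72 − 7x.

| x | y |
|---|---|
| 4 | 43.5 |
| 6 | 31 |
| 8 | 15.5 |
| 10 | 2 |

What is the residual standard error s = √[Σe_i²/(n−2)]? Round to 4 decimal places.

x=4: ŷ = 72 − 7·4 = 44; e = 43.5 − 44 = -0.5
x=6: ŷ = 72 − 7·6 = 30; e = 31 − 30 = 1
x=8: ŷ = 72 − 7·8 = 16; e = 15.5 − 16 = -0.5
x=10: ŷ = 72 − 7·10 = 2; e = 2 − 2 = 0
SSE = 0.25 + 1 + 0.25 + 0 = 1.5
s = √(1.5/2) = √0.75 ≈ 0.8660

s = 0.8660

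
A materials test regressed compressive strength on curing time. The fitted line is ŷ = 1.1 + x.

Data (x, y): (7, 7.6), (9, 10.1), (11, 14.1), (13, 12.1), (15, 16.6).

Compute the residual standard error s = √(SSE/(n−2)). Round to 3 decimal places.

x=7: ŷ = 1.1 + 7 = 8.1; e = 7.6 − 8.1 = -0.5
x=9: ŷ = 1.1 + 9 = 10.1; e = 10.1 − 10.1 = 0
x=11: ŷ = 1.1 + 11 = 12.1; e = 14.1 − 12.1 = 2
x=13: ŷ = 1.1 + 13 = 14.1; e = 12.1 − 14.1 = -2
x=15: ŷ = 1.1 + 15 = 16.1; e = 16.6 − 16.1 = 0.5
SSE = 0.25 + 0 + 4 + 4 + 0.25 = 8.5
s = √(8.5/3) = √2.83333 ≈ 1.683

s = 1.683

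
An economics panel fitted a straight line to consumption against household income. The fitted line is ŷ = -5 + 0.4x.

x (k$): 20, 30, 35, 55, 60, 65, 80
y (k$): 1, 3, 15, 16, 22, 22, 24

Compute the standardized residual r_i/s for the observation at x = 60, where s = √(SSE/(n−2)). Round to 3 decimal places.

x=20: ŷ = -5 + 0.4·20 = 3; r = 1 − 3 = -2
x=30: ŷ = -5 + 0.4·30 = 7; r = 3 − 7 = -4
x=35: ŷ = -5 + 0.4·35 = 9; r = 15 − 9 = 6
x=55: ŷ = -5 + 0.4·55 = 17; r = 16 − 17 = -1
x=60: ŷ = -5 + 0.4·60 = 19; r = 22 − 19 = 3
x=65: ŷ = -5 + 0.4·65 = 21; r = 22 − 21 = 1
x=80: ŷ = -5 + 0.4·80 = 27; r = 24 − 27 = -3
SSE = 4 + 16 + 36 + 1 + 9 + 1 + 9 = 76
s = √(76/5) = 3.89872
r/s = 3 / 3.89872 = 0.769

0.769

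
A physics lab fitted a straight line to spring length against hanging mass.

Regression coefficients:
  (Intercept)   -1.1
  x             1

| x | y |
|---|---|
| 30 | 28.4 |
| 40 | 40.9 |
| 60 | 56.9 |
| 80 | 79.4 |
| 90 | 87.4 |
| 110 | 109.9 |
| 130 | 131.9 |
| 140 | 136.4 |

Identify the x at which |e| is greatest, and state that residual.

x=30: ŷ = -1.1 + 30 = 28.9; e = 28.4 − 28.9 = -0.5
x=40: ŷ = -1.1 + 40 = 38.9; e = 40.9 − 38.9 = 2
x=60: ŷ = -1.1 + 60 = 58.9; e = 56.9 − 58.9 = -2
x=80: ŷ = -1.1 + 80 = 78.9; e = 79.4 − 78.9 = 0.5
x=90: ŷ = -1.1 + 90 = 88.9; e = 87.4 − 88.9 = -1.5
x=110: ŷ = -1.1 + 110 = 108.9; e = 109.9 − 108.9 = 1
x=130: ŷ = -1.1 + 130 = 128.9; e = 131.9 − 128.9 = 3
x=140: ŷ = -1.1 + 140 = 138.9; e = 136.4 − 138.9 = -2.5
Largest |e| is 3 at x = 130, residual 3.

x = 130, e = 3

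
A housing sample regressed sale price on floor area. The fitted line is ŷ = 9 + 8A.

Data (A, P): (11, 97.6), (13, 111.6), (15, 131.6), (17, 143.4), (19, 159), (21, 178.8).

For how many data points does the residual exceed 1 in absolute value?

5

A=11: ŷ = 9 + 8·11 = 97; r = 97.6 − 97 = 0.6
A=13: ŷ = 9 + 8·13 = 113; r = 111.6 − 113 = -1.4
A=15: ŷ = 9 + 8·15 = 129; r = 131.6 − 129 = 2.6
A=17: ŷ = 9 + 8·17 = 145; r = 143.4 − 145 = -1.6
A=19: ŷ = 9 + 8·19 = 161; r = 159 − 161 = -2
A=21: ŷ = 9 + 8·21 = 177; r = 178.8 − 177 = 1.8
|r| > 1: A=13 (|r|=1.4), A=15 (|r|=2.6), A=17 (|r|=1.6), A=19 (|r|=2), A=21 (|r|=1.8) → 5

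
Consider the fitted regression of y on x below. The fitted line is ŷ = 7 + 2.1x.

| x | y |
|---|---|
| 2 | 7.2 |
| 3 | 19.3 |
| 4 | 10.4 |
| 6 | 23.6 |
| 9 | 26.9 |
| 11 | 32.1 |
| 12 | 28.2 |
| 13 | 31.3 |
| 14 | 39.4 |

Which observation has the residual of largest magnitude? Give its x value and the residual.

x = 3, r = 6

x=2: ŷ = 7 + 2.1·2 = 11.2; r = 7.2 − 11.2 = -4
x=3: ŷ = 7 + 2.1·3 = 13.3; r = 19.3 − 13.3 = 6
x=4: ŷ = 7 + 2.1·4 = 15.4; r = 10.4 − 15.4 = -5
x=6: ŷ = 7 + 2.1·6 = 19.6; r = 23.6 − 19.6 = 4
x=9: ŷ = 7 + 2.1·9 = 25.9; r = 26.9 − 25.9 = 1
x=11: ŷ = 7 + 2.1·11 = 30.1; r = 32.1 − 30.1 = 2
x=12: ŷ = 7 + 2.1·12 = 32.2; r = 28.2 − 32.2 = -4
x=13: ŷ = 7 + 2.1·13 = 34.3; r = 31.3 − 34.3 = -3
x=14: ŷ = 7 + 2.1·14 = 36.4; r = 39.4 − 36.4 = 3
Largest |r| is 6 at x = 3, residual 6.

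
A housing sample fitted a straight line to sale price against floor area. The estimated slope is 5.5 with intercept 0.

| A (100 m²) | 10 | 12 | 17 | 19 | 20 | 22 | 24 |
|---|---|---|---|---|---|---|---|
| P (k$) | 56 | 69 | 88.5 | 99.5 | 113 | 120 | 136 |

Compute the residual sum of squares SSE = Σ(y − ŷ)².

A=10: P̂ = 5.5·10 = 55; r = 56 − 55 = 1
A=12: P̂ = 5.5·12 = 66; r = 69 − 66 = 3
A=17: P̂ = 5.5·17 = 93.5; r = 88.5 − 93.5 = -5
A=19: P̂ = 5.5·19 = 104.5; r = 99.5 − 104.5 = -5
A=20: P̂ = 5.5·20 = 110; r = 113 − 110 = 3
A=22: P̂ = 5.5·22 = 121; r = 120 − 121 = -1
A=24: P̂ = 5.5·24 = 132; r = 136 − 132 = 4
SSE = 1 + 9 + 25 + 25 + 9 + 1 + 16 = 86

SSE = 86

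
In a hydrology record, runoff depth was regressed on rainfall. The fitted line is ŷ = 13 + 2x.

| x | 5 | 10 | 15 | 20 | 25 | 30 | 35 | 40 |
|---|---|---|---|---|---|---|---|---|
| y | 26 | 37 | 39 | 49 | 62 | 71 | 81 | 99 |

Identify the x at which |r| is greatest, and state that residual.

x = 40, r = 6

x=5: ŷ = 13 + 2·5 = 23; r = 26 − 23 = 3
x=10: ŷ = 13 + 2·10 = 33; r = 37 − 33 = 4
x=15: ŷ = 13 + 2·15 = 43; r = 39 − 43 = -4
x=20: ŷ = 13 + 2·20 = 53; r = 49 − 53 = -4
x=25: ŷ = 13 + 2·25 = 63; r = 62 − 63 = -1
x=30: ŷ = 13 + 2·30 = 73; r = 71 − 73 = -2
x=35: ŷ = 13 + 2·35 = 83; r = 81 − 83 = -2
x=40: ŷ = 13 + 2·40 = 93; r = 99 − 93 = 6
Largest |r| is 6 at x = 40, residual 6.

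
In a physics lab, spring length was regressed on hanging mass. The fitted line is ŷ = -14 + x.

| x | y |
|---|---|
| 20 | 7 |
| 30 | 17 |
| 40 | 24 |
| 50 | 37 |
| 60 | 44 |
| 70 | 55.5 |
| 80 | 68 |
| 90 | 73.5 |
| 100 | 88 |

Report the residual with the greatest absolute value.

x=20: ŷ = -14 + 20 = 6; r = 7 − 6 = 1
x=30: ŷ = -14 + 30 = 16; r = 17 − 16 = 1
x=40: ŷ = -14 + 40 = 26; r = 24 − 26 = -2
x=50: ŷ = -14 + 50 = 36; r = 37 − 36 = 1
x=60: ŷ = -14 + 60 = 46; r = 44 − 46 = -2
x=70: ŷ = -14 + 70 = 56; r = 55.5 − 56 = -0.5
x=80: ŷ = -14 + 80 = 66; r = 68 − 66 = 2
x=90: ŷ = -14 + 90 = 76; r = 73.5 − 76 = -2.5
x=100: ŷ = -14 + 100 = 86; r = 88 − 86 = 2
Largest |r| is 2.5 at x = 90, residual -2.5.

r = -2.5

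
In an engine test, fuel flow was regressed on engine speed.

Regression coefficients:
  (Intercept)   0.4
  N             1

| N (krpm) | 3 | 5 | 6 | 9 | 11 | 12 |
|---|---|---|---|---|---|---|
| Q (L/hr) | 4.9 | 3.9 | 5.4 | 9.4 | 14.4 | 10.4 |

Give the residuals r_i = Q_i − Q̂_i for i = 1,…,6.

1.5, -1.5, -1, 0, 3, -2

N=3: Q̂ = 0.4 + 3 = 3.4; r = 4.9 − 3.4 = 1.5
N=5: Q̂ = 0.4 + 5 = 5.4; r = 3.9 − 5.4 = -1.5
N=6: Q̂ = 0.4 + 6 = 6.4; r = 5.4 − 6.4 = -1
N=9: Q̂ = 0.4 + 9 = 9.4; r = 9.4 − 9.4 = 0
N=11: Q̂ = 0.4 + 11 = 11.4; r = 14.4 − 11.4 = 3
N=12: Q̂ = 0.4 + 12 = 12.4; r = 10.4 − 12.4 = -2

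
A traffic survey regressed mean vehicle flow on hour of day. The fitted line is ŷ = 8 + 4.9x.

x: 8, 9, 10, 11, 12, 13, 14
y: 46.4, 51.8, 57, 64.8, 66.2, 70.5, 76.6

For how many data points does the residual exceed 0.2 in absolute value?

5

x=8: ŷ = 8 + 4.9·8 = 47.2; e = 46.4 − 47.2 = -0.8
x=9: ŷ = 8 + 4.9·9 = 52.1; e = 51.8 − 52.1 = -0.3
x=10: ŷ = 8 + 4.9·10 = 57; e = 57 − 57 = 0
x=11: ŷ = 8 + 4.9·11 = 61.9; e = 64.8 − 61.9 = 2.9
x=12: ŷ = 8 + 4.9·12 = 66.8; e = 66.2 − 66.8 = -0.6
x=13: ŷ = 8 + 4.9·13 = 71.7; e = 70.5 − 71.7 = -1.2
x=14: ŷ = 8 + 4.9·14 = 76.6; e = 76.6 − 76.6 = 0
|e| > 0.2: x=8 (|e|=0.8), x=9 (|e|=0.3), x=11 (|e|=2.9), x=12 (|e|=0.6), x=13 (|e|=1.2) → 5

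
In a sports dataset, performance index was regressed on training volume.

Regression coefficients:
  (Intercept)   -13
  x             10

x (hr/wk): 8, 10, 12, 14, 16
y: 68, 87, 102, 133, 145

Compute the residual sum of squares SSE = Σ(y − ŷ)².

SSE = 66

x=8: ŷ = -13 + 10·8 = 67; e = 68 − 67 = 1
x=10: ŷ = -13 + 10·10 = 87; e = 87 − 87 = 0
x=12: ŷ = -13 + 10·12 = 107; e = 102 − 107 = -5
x=14: ŷ = -13 + 10·14 = 127; e = 133 − 127 = 6
x=16: ŷ = -13 + 10·16 = 147; e = 145 − 147 = -2
SSE = 1 + 0 + 25 + 36 + 4 = 66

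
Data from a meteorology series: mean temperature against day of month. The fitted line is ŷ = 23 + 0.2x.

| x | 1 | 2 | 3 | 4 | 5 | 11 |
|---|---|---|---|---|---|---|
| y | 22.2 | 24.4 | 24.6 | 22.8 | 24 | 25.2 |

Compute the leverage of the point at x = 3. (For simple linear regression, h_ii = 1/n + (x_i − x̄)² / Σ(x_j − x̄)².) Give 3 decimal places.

h = 0.195

x̄ = (1 + 2 + 3 + 4 + 5 + 11)/6 = 4.33333
Σ(x − x̄)² = 11.1111 + 5.44444 + 1.77778 + 0.111111 + 0.444444 + 44.4444 = 63.3333
h = 1/6 + (-1.33333)²/63.3333 = 0.166667 + 0.0280702 = 0.195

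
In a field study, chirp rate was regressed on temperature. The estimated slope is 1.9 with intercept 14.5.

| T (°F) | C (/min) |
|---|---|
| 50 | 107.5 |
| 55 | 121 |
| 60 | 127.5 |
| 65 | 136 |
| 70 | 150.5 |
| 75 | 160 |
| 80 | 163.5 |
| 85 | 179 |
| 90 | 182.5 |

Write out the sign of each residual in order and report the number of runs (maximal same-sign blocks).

7 runs

T=50: Ĉ = 14.5 + 1.9·50 = 109.5; r = 107.5 − 109.5 = -2
T=55: Ĉ = 14.5 + 1.9·55 = 119; r = 121 − 119 = 2
T=60: Ĉ = 14.5 + 1.9·60 = 128.5; r = 127.5 − 128.5 = -1
T=65: Ĉ = 14.5 + 1.9·65 = 138; r = 136 − 138 = -2
T=70: Ĉ = 14.5 + 1.9·70 = 147.5; r = 150.5 − 147.5 = 3
T=75: Ĉ = 14.5 + 1.9·75 = 157; r = 160 − 157 = 3
T=80: Ĉ = 14.5 + 1.9·80 = 166.5; r = 163.5 − 166.5 = -3
T=85: Ĉ = 14.5 + 1.9·85 = 176; r = 179 − 176 = 3
T=90: Ĉ = 14.5 + 1.9·90 = 185.5; r = 182.5 − 185.5 = -3
Signs: − + − − + + − + −
Runs: −×1, +×1, −×2, +×2, −×1, +×1, −×1 → 7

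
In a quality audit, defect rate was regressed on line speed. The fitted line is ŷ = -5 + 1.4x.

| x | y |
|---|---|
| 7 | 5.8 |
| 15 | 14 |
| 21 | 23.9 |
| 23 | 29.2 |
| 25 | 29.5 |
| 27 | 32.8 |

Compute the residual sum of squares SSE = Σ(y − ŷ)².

SSE = 9.5

x=7: ŷ = -5 + 1.4·7 = 4.8; r = 5.8 − 4.8 = 1
x=15: ŷ = -5 + 1.4·15 = 16; r = 14 − 16 = -2
x=21: ŷ = -5 + 1.4·21 = 24.4; r = 23.9 − 24.4 = -0.5
x=23: ŷ = -5 + 1.4·23 = 27.2; r = 29.2 − 27.2 = 2
x=25: ŷ = -5 + 1.4·25 = 30; r = 29.5 − 30 = -0.5
x=27: ŷ = -5 + 1.4·27 = 32.8; r = 32.8 − 32.8 = 0
SSE = 1 + 4 + 0.25 + 4 + 0.25 + 0 = 9.5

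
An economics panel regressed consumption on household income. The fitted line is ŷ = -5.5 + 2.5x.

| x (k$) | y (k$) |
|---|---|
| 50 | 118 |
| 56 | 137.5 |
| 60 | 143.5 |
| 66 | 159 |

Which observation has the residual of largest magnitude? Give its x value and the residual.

x=50: ŷ = -5.5 + 2.5·50 = 119.5; r = 118 − 119.5 = -1.5
x=56: ŷ = -5.5 + 2.5·56 = 134.5; r = 137.5 − 134.5 = 3
x=60: ŷ = -5.5 + 2.5·60 = 144.5; r = 143.5 − 144.5 = -1
x=66: ŷ = -5.5 + 2.5·66 = 159.5; r = 159 − 159.5 = -0.5
Largest |r| is 3 at x = 56, residual 3.

x = 56, r = 3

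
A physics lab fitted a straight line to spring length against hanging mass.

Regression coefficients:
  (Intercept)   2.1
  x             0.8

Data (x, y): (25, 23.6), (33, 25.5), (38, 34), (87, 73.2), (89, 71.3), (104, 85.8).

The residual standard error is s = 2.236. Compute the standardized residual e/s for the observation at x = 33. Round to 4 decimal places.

ŷ = 2.1 + 0.8·33 = 28.5
e = 25.5 − 28.5 = -3
e/s = -3 / 2.236 = -1.3417

-1.3417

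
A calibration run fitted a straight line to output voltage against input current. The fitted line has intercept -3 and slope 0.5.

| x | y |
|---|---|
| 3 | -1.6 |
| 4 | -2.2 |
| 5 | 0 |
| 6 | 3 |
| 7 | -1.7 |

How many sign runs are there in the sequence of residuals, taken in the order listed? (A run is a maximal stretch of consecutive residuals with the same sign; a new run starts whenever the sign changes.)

3 runs

x=3: ŷ = -3 + 0.5·3 = -1.5; e = -1.6 − (-1.5) = -0.1
x=4: ŷ = -3 + 0.5·4 = -1; e = -2.2 − (-1) = -1.2
x=5: ŷ = -3 + 0.5·5 = -0.5; e = 0 − (-0.5) = 0.5
x=6: ŷ = -3 + 0.5·6 = 0; e = 3 − 0 = 3
x=7: ŷ = -3 + 0.5·7 = 0.5; e = -1.7 − 0.5 = -2.2
Signs: − − + + −
Runs: −×2, +×2, −×1 → 3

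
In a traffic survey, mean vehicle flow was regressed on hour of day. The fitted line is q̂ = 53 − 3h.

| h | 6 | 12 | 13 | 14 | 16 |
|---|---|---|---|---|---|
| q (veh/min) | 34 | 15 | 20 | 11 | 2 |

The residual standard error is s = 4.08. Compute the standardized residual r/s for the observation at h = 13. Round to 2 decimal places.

q̂ = 53 − 3·13 = 14
r = 20 − 14 = 6
r/s = 6 / 4.08 = 1.47

1.47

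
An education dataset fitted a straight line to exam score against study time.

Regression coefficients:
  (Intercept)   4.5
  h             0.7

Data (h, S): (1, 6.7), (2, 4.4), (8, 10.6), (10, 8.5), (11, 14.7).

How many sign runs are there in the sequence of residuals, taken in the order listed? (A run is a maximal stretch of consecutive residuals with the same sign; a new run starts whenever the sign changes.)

5 runs

h=1: ŷ = 4.5 + 0.7·1 = 5.2; r = 6.7 − 5.2 = 1.5
h=2: ŷ = 4.5 + 0.7·2 = 5.9; r = 4.4 − 5.9 = -1.5
h=8: ŷ = 4.5 + 0.7·8 = 10.1; r = 10.6 − 10.1 = 0.5
h=10: ŷ = 4.5 + 0.7·10 = 11.5; r = 8.5 − 11.5 = -3
h=11: ŷ = 4.5 + 0.7·11 = 12.2; r = 14.7 − 12.2 = 2.5
Signs: + − + − +
Runs: +×1, −×1, +×1, −×1, +×1 → 5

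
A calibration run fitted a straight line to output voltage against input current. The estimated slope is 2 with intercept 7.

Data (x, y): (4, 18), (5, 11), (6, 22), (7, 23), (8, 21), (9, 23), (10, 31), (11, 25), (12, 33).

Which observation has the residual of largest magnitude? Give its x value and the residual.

x = 5, r = -6

x=4: ŷ = 7 + 2·4 = 15; r = 18 − 15 = 3
x=5: ŷ = 7 + 2·5 = 17; r = 11 − 17 = -6
x=6: ŷ = 7 + 2·6 = 19; r = 22 − 19 = 3
x=7: ŷ = 7 + 2·7 = 21; r = 23 − 21 = 2
x=8: ŷ = 7 + 2·8 = 23; r = 21 − 23 = -2
x=9: ŷ = 7 + 2·9 = 25; r = 23 − 25 = -2
x=10: ŷ = 7 + 2·10 = 27; r = 31 − 27 = 4
x=11: ŷ = 7 + 2·11 = 29; r = 25 − 29 = -4
x=12: ŷ = 7 + 2·12 = 31; r = 33 − 31 = 2
Largest |r| is 6 at x = 5, residual -6.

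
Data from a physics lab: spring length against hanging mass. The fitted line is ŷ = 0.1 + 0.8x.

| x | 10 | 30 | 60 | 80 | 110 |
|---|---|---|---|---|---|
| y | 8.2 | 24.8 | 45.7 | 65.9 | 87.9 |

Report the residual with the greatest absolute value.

e = -2.4

x=10: ŷ = 0.1 + 0.8·10 = 8.1; e = 8.2 − 8.1 = 0.1
x=30: ŷ = 0.1 + 0.8·30 = 24.1; e = 24.8 − 24.1 = 0.7
x=60: ŷ = 0.1 + 0.8·60 = 48.1; e = 45.7 − 48.1 = -2.4
x=80: ŷ = 0.1 + 0.8·80 = 64.1; e = 65.9 − 64.1 = 1.8
x=110: ŷ = 0.1 + 0.8·110 = 88.1; e = 87.9 − 88.1 = -0.2
Largest |e| is 2.4 at x = 60, residual -2.4.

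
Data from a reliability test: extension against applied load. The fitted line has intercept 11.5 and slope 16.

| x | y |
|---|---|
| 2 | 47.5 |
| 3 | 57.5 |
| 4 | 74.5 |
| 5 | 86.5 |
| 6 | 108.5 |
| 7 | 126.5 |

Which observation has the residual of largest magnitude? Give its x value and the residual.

x = 5, r = -5

x=2: ŷ = 11.5 + 16·2 = 43.5; r = 47.5 − 43.5 = 4
x=3: ŷ = 11.5 + 16·3 = 59.5; r = 57.5 − 59.5 = -2
x=4: ŷ = 11.5 + 16·4 = 75.5; r = 74.5 − 75.5 = -1
x=5: ŷ = 11.5 + 16·5 = 91.5; r = 86.5 − 91.5 = -5
x=6: ŷ = 11.5 + 16·6 = 107.5; r = 108.5 − 107.5 = 1
x=7: ŷ = 11.5 + 16·7 = 123.5; r = 126.5 − 123.5 = 3
Largest |r| is 5 at x = 5, residual -5.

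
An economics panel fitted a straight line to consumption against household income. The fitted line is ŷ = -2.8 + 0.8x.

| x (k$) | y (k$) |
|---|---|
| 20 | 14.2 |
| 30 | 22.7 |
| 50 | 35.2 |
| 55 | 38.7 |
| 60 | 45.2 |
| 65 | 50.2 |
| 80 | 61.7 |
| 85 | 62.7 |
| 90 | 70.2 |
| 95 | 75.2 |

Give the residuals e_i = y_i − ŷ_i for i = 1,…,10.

1, 1.5, -2, -2.5, 0, 1, 0.5, -2.5, 1, 2

x=20: ŷ = -2.8 + 0.8·20 = 13.2; e = 14.2 − 13.2 = 1
x=30: ŷ = -2.8 + 0.8·30 = 21.2; e = 22.7 − 21.2 = 1.5
x=50: ŷ = -2.8 + 0.8·50 = 37.2; e = 35.2 − 37.2 = -2
x=55: ŷ = -2.8 + 0.8·55 = 41.2; e = 38.7 − 41.2 = -2.5
x=60: ŷ = -2.8 + 0.8·60 = 45.2; e = 45.2 − 45.2 = 0
x=65: ŷ = -2.8 + 0.8·65 = 49.2; e = 50.2 − 49.2 = 1
x=80: ŷ = -2.8 + 0.8·80 = 61.2; e = 61.7 − 61.2 = 0.5
x=85: ŷ = -2.8 + 0.8·85 = 65.2; e = 62.7 − 65.2 = -2.5
x=90: ŷ = -2.8 + 0.8·90 = 69.2; e = 70.2 − 69.2 = 1
x=95: ŷ = -2.8 + 0.8·95 = 73.2; e = 75.2 − 73.2 = 2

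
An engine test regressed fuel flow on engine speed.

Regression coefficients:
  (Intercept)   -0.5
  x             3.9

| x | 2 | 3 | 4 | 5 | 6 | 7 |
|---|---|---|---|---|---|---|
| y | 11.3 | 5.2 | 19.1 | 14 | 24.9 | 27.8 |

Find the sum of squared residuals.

x=2: ŷ = -0.5 + 3.9·2 = 7.3; e = 11.3 − 7.3 = 4
x=3: ŷ = -0.5 + 3.9·3 = 11.2; e = 5.2 − 11.2 = -6
x=4: ŷ = -0.5 + 3.9·4 = 15.1; e = 19.1 − 15.1 = 4
x=5: ŷ = -0.5 + 3.9·5 = 19; e = 14 − 19 = -5
x=6: ŷ = -0.5 + 3.9·6 = 22.9; e = 24.9 − 22.9 = 2
x=7: ŷ = -0.5 + 3.9·7 = 26.8; e = 27.8 − 26.8 = 1
SSE = 16 + 36 + 16 + 25 + 4 + 1 = 98

SSE = 98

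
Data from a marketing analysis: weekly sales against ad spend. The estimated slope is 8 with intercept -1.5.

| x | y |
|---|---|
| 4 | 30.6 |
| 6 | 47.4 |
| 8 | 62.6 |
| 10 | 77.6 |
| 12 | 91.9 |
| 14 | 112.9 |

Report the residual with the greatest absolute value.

r = -2.6

x=4: ŷ = -1.5 + 8·4 = 30.5; r = 30.6 − 30.5 = 0.1
x=6: ŷ = -1.5 + 8·6 = 46.5; r = 47.4 − 46.5 = 0.9
x=8: ŷ = -1.5 + 8·8 = 62.5; r = 62.6 − 62.5 = 0.1
x=10: ŷ = -1.5 + 8·10 = 78.5; r = 77.6 − 78.5 = -0.9
x=12: ŷ = -1.5 + 8·12 = 94.5; r = 91.9 − 94.5 = -2.6
x=14: ŷ = -1.5 + 8·14 = 110.5; r = 112.9 − 110.5 = 2.4
Largest |r| is 2.6 at x = 12, residual -2.6.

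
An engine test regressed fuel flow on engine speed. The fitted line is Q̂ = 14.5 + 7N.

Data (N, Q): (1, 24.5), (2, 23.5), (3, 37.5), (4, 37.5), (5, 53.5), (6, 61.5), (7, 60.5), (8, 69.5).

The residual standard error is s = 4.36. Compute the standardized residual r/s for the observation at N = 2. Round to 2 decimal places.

-1.15

Q̂ = 14.5 + 7·2 = 28.5
r = 23.5 − 28.5 = -5
r/s = -5 / 4.36 = -1.15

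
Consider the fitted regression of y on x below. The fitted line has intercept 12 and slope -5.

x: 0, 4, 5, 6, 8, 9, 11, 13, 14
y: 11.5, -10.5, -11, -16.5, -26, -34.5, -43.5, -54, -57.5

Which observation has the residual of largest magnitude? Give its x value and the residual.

x = 4, r = -2.5

x=0: ŷ = 12 − 5·0 = 12; r = 11.5 − 12 = -0.5
x=4: ŷ = 12 − 5·4 = -8; r = -10.5 − (-8) = -2.5
x=5: ŷ = 12 − 5·5 = -13; r = -11 − (-13) = 2
x=6: ŷ = 12 − 5·6 = -18; r = -16.5 − (-18) = 1.5
x=8: ŷ = 12 − 5·8 = -28; r = -26 − (-28) = 2
x=9: ŷ = 12 − 5·9 = -33; r = -34.5 − (-33) = -1.5
x=11: ŷ = 12 − 5·11 = -43; r = -43.5 − (-43) = -0.5
x=13: ŷ = 12 − 5·13 = -53; r = -54 − (-53) = -1
x=14: ŷ = 12 − 5·14 = -58; r = -57.5 − (-58) = 0.5
Largest |r| is 2.5 at x = 4, residual -2.5.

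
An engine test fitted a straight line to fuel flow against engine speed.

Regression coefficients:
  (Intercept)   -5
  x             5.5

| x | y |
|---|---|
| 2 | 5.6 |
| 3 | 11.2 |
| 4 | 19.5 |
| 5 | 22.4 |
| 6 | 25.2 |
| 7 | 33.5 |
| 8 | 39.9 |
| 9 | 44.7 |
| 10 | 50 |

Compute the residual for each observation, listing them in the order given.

x=2: ŷ = -5 + 5.5·2 = 6; e = 5.6 − 6 = -0.4
x=3: ŷ = -5 + 5.5·3 = 11.5; e = 11.2 − 11.5 = -0.3
x=4: ŷ = -5 + 5.5·4 = 17; e = 19.5 − 17 = 2.5
x=5: ŷ = -5 + 5.5·5 = 22.5; e = 22.4 − 22.5 = -0.1
x=6: ŷ = -5 + 5.5·6 = 28; e = 25.2 − 28 = -2.8
x=7: ŷ = -5 + 5.5·7 = 33.5; e = 33.5 − 33.5 = 0
x=8: ŷ = -5 + 5.5·8 = 39; e = 39.9 − 39 = 0.9
x=9: ŷ = -5 + 5.5·9 = 44.5; e = 44.7 − 44.5 = 0.2
x=10: ŷ = -5 + 5.5·10 = 50; e = 50 − 50 = 0

-0.4, -0.3, 2.5, -0.1, -2.8, 0, 0.9, 0.2, 0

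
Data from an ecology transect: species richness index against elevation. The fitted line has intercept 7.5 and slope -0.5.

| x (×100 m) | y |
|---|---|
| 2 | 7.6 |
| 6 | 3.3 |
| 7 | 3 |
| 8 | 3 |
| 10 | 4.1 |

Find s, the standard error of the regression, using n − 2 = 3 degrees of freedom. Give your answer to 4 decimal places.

s = 1.4674

x=2: ŷ = 7.5 − 0.5·2 = 6.5; e = 7.6 − 6.5 = 1.1
x=6: ŷ = 7.5 − 0.5·6 = 4.5; e = 3.3 − 4.5 = -1.2
x=7: ŷ = 7.5 − 0.5·7 = 4; e = 3 − 4 = -1
x=8: ŷ = 7.5 − 0.5·8 = 3.5; e = 3 − 3.5 = -0.5
x=10: ŷ = 7.5 − 0.5·10 = 2.5; e = 4.1 − 2.5 = 1.6
SSE = 1.21 + 1.44 + 1 + 0.25 + 2.56 = 6.46
s = √(6.46/3) = √2.15333 ≈ 1.4674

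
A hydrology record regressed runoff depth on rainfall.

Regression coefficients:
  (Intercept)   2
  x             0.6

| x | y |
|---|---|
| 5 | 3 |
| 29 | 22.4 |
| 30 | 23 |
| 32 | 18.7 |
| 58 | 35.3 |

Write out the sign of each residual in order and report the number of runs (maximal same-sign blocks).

x=5: ŷ = 2 + 0.6·5 = 5; r = 3 − 5 = -2
x=29: ŷ = 2 + 0.6·29 = 19.4; r = 22.4 − 19.4 = 3
x=30: ŷ = 2 + 0.6·30 = 20; r = 23 − 20 = 3
x=32: ŷ = 2 + 0.6·32 = 21.2; r = 18.7 − 21.2 = -2.5
x=58: ŷ = 2 + 0.6·58 = 36.8; r = 35.3 − 36.8 = -1.5
Signs: − + + − −
Runs: −×1, +×2, −×2 → 3

3 runs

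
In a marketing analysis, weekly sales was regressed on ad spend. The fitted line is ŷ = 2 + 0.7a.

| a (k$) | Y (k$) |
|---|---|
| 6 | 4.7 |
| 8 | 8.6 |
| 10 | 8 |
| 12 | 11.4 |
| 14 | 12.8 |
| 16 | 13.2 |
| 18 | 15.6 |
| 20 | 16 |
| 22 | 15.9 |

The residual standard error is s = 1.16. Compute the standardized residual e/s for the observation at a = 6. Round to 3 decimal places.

ŷ = 2 + 0.7·6 = 6.2
e = 4.7 − 6.2 = -1.5
e/s = -1.5 / 1.16 = -1.293

-1.293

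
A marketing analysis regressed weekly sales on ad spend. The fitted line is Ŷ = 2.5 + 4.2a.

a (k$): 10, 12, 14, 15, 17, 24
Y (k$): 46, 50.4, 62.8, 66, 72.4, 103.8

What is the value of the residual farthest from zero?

r = -2.5

a=10: Ŷ = 2.5 + 4.2·10 = 44.5; r = 46 − 44.5 = 1.5
a=12: Ŷ = 2.5 + 4.2·12 = 52.9; r = 50.4 − 52.9 = -2.5
a=14: Ŷ = 2.5 + 4.2·14 = 61.3; r = 62.8 − 61.3 = 1.5
a=15: Ŷ = 2.5 + 4.2·15 = 65.5; r = 66 − 65.5 = 0.5
a=17: Ŷ = 2.5 + 4.2·17 = 73.9; r = 72.4 − 73.9 = -1.5
a=24: Ŷ = 2.5 + 4.2·24 = 103.3; r = 103.8 − 103.3 = 0.5
Largest |r| is 2.5 at a = 12, residual -2.5.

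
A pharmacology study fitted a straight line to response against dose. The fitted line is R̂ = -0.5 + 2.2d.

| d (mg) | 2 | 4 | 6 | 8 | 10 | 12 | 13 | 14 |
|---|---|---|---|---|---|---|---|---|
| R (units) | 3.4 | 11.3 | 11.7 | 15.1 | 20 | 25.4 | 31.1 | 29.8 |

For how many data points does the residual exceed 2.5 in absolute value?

2

d=2: R̂ = -0.5 + 2.2·2 = 3.9; e = 3.4 − 3.9 = -0.5
d=4: R̂ = -0.5 + 2.2·4 = 8.3; e = 11.3 − 8.3 = 3
d=6: R̂ = -0.5 + 2.2·6 = 12.7; e = 11.7 − 12.7 = -1
d=8: R̂ = -0.5 + 2.2·8 = 17.1; e = 15.1 − 17.1 = -2
d=10: R̂ = -0.5 + 2.2·10 = 21.5; e = 20 − 21.5 = -1.5
d=12: R̂ = -0.5 + 2.2·12 = 25.9; e = 25.4 − 25.9 = -0.5
d=13: R̂ = -0.5 + 2.2·13 = 28.1; e = 31.1 − 28.1 = 3
d=14: R̂ = -0.5 + 2.2·14 = 30.3; e = 29.8 − 30.3 = -0.5
|e| > 2.5: d=4 (|e|=3), d=13 (|e|=3) → 2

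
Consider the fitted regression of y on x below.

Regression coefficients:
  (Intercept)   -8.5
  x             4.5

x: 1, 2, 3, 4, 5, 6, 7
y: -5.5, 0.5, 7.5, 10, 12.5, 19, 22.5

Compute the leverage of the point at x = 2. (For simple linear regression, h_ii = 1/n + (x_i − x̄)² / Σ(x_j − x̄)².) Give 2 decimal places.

x̄ = (1 + 2 + 3 + 4 + 5 + 6 + 7)/7 = 4
Σ(x − x̄)² = 9 + 4 + 1 + 0 + 1 + 4 + 9 = 28
h = 1/7 + (-2)²/28 = 0.142857 + 0.142857 = 0.29

h = 0.29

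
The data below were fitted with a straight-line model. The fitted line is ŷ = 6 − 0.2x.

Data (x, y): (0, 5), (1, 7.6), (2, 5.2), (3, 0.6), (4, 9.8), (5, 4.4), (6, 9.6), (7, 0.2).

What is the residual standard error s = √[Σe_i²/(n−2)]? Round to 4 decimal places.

x=0: ŷ = 6 − 0.2·0 = 6; e = 5 − 6 = -1
x=1: ŷ = 6 − 0.2·1 = 5.8; e = 7.6 − 5.8 = 1.8
x=2: ŷ = 6 − 0.2·2 = 5.6; e = 5.2 − 5.6 = -0.4
x=3: ŷ = 6 − 0.2·3 = 5.4; e = 0.6 − 5.4 = -4.8
x=4: ŷ = 6 − 0.2·4 = 5.2; e = 9.8 − 5.2 = 4.6
x=5: ŷ = 6 − 0.2·5 = 5; e = 4.4 − 5 = -0.6
x=6: ŷ = 6 − 0.2·6 = 4.8; e = 9.6 − 4.8 = 4.8
x=7: ŷ = 6 − 0.2·7 = 4.6; e = 0.2 − 4.6 = -4.4
SSE = 1 + 3.24 + 0.16 + 23.04 + 21.16 + 0.36 + 23.04 + 19.36 = 91.36
s = √(91.36/6) = √15.2267 ≈ 3.9021

s = 3.9021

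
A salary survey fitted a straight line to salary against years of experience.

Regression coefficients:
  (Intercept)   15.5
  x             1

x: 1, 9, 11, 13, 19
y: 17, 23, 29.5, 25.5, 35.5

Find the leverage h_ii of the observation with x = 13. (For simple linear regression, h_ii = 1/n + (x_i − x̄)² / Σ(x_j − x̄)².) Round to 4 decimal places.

h = 0.2336

x̄ = (1 + 9 + 11 + 13 + 19)/5 = 10.6
Σ(x − x̄)² = 92.16 + 2.56 + 0.16 + 5.76 + 70.56 = 171.2
h = 1/5 + (2.4)²/171.2 = 0.2 + 0.0336449 = 0.2336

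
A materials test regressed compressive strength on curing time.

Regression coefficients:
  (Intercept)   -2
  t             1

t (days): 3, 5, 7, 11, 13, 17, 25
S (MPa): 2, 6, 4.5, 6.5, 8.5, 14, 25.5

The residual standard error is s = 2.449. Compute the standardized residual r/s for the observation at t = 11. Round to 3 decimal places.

Ŝ = -2 + 11 = 9
r = 6.5 − 9 = -2.5
r/s = -2.5 / 2.449 = -1.021

-1.021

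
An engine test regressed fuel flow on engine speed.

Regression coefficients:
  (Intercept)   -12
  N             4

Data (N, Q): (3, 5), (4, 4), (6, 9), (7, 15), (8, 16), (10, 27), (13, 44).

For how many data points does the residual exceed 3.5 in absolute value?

N=3: Q̂ = -12 + 4·3 = 0; e = 5 − 0 = 5
N=4: Q̂ = -12 + 4·4 = 4; e = 4 − 4 = 0
N=6: Q̂ = -12 + 4·6 = 12; e = 9 − 12 = -3
N=7: Q̂ = -12 + 4·7 = 16; e = 15 − 16 = -1
N=8: Q̂ = -12 + 4·8 = 20; e = 16 − 20 = -4
N=10: Q̂ = -12 + 4·10 = 28; e = 27 − 28 = -1
N=13: Q̂ = -12 + 4·13 = 40; e = 44 − 40 = 4
|e| > 3.5: N=3 (|e|=5), N=8 (|e|=4), N=13 (|e|=4) → 3

3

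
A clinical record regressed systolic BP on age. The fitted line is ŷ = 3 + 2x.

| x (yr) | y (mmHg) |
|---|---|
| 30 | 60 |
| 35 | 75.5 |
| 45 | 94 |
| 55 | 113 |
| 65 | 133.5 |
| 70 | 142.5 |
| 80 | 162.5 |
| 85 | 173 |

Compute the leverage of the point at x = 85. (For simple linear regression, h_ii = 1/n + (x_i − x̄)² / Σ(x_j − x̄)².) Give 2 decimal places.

h = 0.37

x̄ = (30 + 35 + 45 + 55 + 65 + 70 + 80 + 85)/8 = 58.125
Σ(x − x̄)² = 791.016 + 534.766 + 172.266 + 9.76562 + 47.2656 + 141.016 + 478.516 + 722.266 = 2896.88
h = 1/8 + (26.875)²/2896.88 = 0.125 + 0.249326 = 0.37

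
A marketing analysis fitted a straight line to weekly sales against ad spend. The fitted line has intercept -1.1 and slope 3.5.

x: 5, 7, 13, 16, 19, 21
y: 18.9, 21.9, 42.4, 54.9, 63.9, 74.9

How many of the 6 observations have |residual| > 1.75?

x=5: ŷ = -1.1 + 3.5·5 = 16.4; r = 18.9 − 16.4 = 2.5
x=7: ŷ = -1.1 + 3.5·7 = 23.4; r = 21.9 − 23.4 = -1.5
x=13: ŷ = -1.1 + 3.5·13 = 44.4; r = 42.4 − 44.4 = -2
x=16: ŷ = -1.1 + 3.5·16 = 54.9; r = 54.9 − 54.9 = 0
x=19: ŷ = -1.1 + 3.5·19 = 65.4; r = 63.9 − 65.4 = -1.5
x=21: ŷ = -1.1 + 3.5·21 = 72.4; r = 74.9 − 72.4 = 2.5
|r| > 1.75: x=5 (|r|=2.5), x=13 (|r|=2), x=21 (|r|=2.5) → 3

3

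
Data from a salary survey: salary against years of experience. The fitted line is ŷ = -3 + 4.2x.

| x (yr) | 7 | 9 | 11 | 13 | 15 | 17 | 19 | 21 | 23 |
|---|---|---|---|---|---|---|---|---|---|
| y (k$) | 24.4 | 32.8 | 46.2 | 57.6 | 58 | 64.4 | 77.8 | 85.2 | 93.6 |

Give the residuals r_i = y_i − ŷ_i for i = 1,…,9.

x=7: ŷ = -3 + 4.2·7 = 26.4; r = 24.4 − 26.4 = -2
x=9: ŷ = -3 + 4.2·9 = 34.8; r = 32.8 − 34.8 = -2
x=11: ŷ = -3 + 4.2·11 = 43.2; r = 46.2 − 43.2 = 3
x=13: ŷ = -3 + 4.2·13 = 51.6; r = 57.6 − 51.6 = 6
x=15: ŷ = -3 + 4.2·15 = 60; r = 58 − 60 = -2
x=17: ŷ = -3 + 4.2·17 = 68.4; r = 64.4 − 68.4 = -4
x=19: ŷ = -3 + 4.2·19 = 76.8; r = 77.8 − 76.8 = 1
x=21: ŷ = -3 + 4.2·21 = 85.2; r = 85.2 − 85.2 = 0
x=23: ŷ = -3 + 4.2·23 = 93.6; r = 93.6 − 93.6 = 0

-2, -2, 3, 6, -2, -4, 1, 0, 0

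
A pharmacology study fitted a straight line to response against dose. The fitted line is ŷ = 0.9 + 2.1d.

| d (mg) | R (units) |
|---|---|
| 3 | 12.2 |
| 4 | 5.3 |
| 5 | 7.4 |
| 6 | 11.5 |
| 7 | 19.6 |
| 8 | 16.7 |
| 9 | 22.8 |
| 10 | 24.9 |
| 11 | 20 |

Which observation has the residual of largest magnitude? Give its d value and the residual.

d = 3, e = 5

d=3: ŷ = 0.9 + 2.1·3 = 7.2; e = 12.2 − 7.2 = 5
d=4: ŷ = 0.9 + 2.1·4 = 9.3; e = 5.3 − 9.3 = -4
d=5: ŷ = 0.9 + 2.1·5 = 11.4; e = 7.4 − 11.4 = -4
d=6: ŷ = 0.9 + 2.1·6 = 13.5; e = 11.5 − 13.5 = -2
d=7: ŷ = 0.9 + 2.1·7 = 15.6; e = 19.6 − 15.6 = 4
d=8: ŷ = 0.9 + 2.1·8 = 17.7; e = 16.7 − 17.7 = -1
d=9: ŷ = 0.9 + 2.1·9 = 19.8; e = 22.8 − 19.8 = 3
d=10: ŷ = 0.9 + 2.1·10 = 21.9; e = 24.9 − 21.9 = 3
d=11: ŷ = 0.9 + 2.1·11 = 24; e = 20 − 24 = -4
Largest |e| is 5 at d = 3, residual 5.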